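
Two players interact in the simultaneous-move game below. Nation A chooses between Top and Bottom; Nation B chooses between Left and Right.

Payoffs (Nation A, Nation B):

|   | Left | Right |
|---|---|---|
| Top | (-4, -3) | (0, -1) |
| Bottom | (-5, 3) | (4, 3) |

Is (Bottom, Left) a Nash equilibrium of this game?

No

At (Bottom, Left), Nation A earns -5; switching to Top would give -4, so Nation A would deviate.
Nation B earns 3; switching to Right would give 3, so Nation B has no profitable deviation.
Since at least one player can profitably deviate, this is not a Nash equilibrium.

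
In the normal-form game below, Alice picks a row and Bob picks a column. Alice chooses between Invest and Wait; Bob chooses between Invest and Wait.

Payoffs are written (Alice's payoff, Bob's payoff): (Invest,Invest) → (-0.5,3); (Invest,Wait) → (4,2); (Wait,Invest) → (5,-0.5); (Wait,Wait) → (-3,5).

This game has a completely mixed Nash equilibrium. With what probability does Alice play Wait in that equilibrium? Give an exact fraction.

2/13

Let x be the probability that Alice plays Invest. In a completely mixed equilibrium, Bob must be indifferent between Invest and Wait.
Bob's expected payoff from Invest is 3x − 0.5(1−x); from Wait it is 2x + 5(1−x).
Setting these equal: 3.5x − 0.5 = −3x + 5, so x = 11/13.
Therefore Alice plays Wait with probability 1 − 11/13 = 2/13.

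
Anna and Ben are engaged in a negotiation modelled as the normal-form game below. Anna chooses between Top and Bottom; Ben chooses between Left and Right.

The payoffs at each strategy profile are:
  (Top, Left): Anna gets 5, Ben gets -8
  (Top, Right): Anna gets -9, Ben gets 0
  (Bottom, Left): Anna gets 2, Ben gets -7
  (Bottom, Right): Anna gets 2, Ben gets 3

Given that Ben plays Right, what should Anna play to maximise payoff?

Against Right, Anna earns -9 from Top and 2 from Bottom.
So Bottom is the best response.

Bottom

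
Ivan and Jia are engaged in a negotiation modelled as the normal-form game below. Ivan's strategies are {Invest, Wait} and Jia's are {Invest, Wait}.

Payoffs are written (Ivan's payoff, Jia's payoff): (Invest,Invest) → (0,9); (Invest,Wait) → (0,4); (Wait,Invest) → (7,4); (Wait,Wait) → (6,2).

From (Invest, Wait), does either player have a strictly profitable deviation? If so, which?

Ivan at (Invest, Wait) earns 0; deviating to Wait yields 6 — a strict improvement.
Jia earns 4; deviating to Invest yields 9 — a strict improvement.
Both Ivan and Jia have strictly profitable deviations.

Both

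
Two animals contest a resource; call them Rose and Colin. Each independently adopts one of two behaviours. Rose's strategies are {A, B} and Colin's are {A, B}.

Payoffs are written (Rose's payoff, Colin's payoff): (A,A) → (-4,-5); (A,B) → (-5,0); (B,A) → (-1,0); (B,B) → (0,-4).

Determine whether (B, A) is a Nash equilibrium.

At (B, A), Rose earns -1; switching to A would give -4, so Rose has no profitable deviation.
Colin earns 0; switching to B would give -4, so Colin has no profitable deviation.
Neither player can gain by a unilateral deviation, so this profile is a Nash equilibrium.

Yes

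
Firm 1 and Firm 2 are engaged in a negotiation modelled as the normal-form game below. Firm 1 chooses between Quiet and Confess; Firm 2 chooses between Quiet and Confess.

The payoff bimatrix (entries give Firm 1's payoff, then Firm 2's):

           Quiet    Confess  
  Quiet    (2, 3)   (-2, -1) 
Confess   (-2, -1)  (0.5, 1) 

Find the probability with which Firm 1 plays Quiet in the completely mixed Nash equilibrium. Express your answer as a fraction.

Let x be the probability that Firm 1 plays Quiet. In a completely mixed equilibrium, Firm 2 must be indifferent between Quiet and Confess.
Firm 2's expected payoff from Quiet is 3x − (1−x); from Confess it is −x + (1−x).
Setting these equal: 4x − 1 = −2x + 1, so x = 1/3.

1/3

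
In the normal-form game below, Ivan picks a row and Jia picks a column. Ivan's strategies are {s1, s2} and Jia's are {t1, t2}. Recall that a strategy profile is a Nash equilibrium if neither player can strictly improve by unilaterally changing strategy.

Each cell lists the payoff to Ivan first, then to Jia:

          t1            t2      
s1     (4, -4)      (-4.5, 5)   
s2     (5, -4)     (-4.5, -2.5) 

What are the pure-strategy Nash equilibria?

(s1, t1): Ivan prefers s2 (5 > 4); Jia prefers t2 (5 > -4) — not an equilibrium.
(s1, t2): Ivan gets -4.5 ≥ -4.5 from s2, and Jia gets 5 ≥ -4 from t1 — Nash equilibrium.
(s2, t1): Jia prefers t2 (-2.5 > -4) — not an equilibrium.
(s2, t2): Ivan gets -4.5 ≥ -4.5 from s1, and Jia gets -2.5 ≥ -4 from t1 — Nash equilibrium.

(s1, t2) and (s2, t2)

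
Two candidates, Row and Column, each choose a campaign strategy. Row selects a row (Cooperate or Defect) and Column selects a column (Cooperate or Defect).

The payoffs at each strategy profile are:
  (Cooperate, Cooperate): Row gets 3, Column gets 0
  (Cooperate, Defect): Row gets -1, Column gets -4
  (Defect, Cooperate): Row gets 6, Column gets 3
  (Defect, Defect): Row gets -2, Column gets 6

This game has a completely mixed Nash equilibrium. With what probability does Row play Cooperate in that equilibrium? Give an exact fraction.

3/7

Let r be the probability that Row plays Cooperate. In a completely mixed equilibrium, Column must be indifferent between Cooperate and Defect.
Column's expected payoff from Cooperate is 3(1−r); from Defect it is −4r + 6(1−r).
Setting these equal: −3r + 3 = −10r + 6, so r = 3/7.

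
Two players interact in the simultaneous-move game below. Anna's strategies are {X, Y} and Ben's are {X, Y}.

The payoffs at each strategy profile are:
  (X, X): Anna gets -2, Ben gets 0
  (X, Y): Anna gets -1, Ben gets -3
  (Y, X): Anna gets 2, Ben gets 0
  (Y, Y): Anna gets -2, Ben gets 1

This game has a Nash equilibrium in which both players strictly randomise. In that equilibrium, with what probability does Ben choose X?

Let q be the probability that Ben plays X. In a completely mixed equilibrium, Anna must be indifferent between X and Y.
Anna's expected payoff from X is −2q − (1−q); from Y it is 2q − 2(1−q).
Setting these equal: −q − 1 = 4q − 2, so q = 1/5.

1/5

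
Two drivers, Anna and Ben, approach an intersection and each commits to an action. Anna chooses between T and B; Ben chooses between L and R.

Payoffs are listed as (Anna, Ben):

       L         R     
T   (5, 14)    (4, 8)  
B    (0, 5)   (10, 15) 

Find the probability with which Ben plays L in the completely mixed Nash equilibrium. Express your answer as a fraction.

Let c be the probability that Ben plays L. In a completely mixed equilibrium, Anna must be indifferent between T and B.
Anna's expected payoff from T is 5c + 4(1−c); from B it is 10(1−c).
Setting these equal: c + 4 = −10c + 10, so c = 6/11.

6/11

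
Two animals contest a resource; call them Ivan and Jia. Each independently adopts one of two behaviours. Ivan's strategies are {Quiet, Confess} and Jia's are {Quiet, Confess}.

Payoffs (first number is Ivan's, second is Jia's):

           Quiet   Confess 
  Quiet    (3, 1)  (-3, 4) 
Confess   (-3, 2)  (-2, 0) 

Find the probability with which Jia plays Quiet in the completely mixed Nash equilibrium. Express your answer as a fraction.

Let q be the probability that Jia plays Quiet. In a completely mixed equilibrium, Ivan must be indifferent between Quiet and Confess.
Ivan's expected payoff from Quiet is 3q − 3(1−q); from Confess it is −3q − 2(1−q).
Setting these equal: 6q − 3 = −q − 2, so q = 1/7.

1/7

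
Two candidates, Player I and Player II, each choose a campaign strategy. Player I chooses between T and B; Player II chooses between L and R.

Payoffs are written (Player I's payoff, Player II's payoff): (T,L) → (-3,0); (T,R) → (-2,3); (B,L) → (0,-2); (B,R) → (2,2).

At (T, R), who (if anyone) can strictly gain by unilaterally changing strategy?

Player I at (T, R) earns -2; deviating to B yields 2 — a strict improvement.
Player II earns 3; deviating to L yields 0 — not better.
Only Player I has a strictly profitable deviation.

Player I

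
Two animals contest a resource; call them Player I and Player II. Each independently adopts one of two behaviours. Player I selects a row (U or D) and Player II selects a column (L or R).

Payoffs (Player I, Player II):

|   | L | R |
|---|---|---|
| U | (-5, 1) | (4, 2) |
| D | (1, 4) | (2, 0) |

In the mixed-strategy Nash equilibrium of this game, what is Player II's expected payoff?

First find x, the probability Player I plays U, from Player II's indifference between L and R: x + 4(1−x) = 2x, giving x = 4/5.
Since Player II is indifferent in equilibrium, Player II's expected payoff equals the payoff from either column against (4/5, 1/5). Using L: (4/5) + 4(1/5) = 8/5.

8/5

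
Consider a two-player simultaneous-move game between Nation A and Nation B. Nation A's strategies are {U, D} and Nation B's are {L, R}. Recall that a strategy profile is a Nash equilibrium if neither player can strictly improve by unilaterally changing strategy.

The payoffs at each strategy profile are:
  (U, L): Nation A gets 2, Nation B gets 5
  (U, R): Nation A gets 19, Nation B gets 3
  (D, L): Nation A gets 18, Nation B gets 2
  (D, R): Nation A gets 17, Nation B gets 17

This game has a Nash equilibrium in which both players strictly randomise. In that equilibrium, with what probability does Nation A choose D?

2/17

Let x be the probability that Nation A plays U. In a completely mixed equilibrium, Nation B must be indifferent between L and R.
Nation B's expected payoff from L is 5x + 2(1−x); from R it is 3x + 17(1−x).
Setting these equal: 3x + 2 = −14x + 17, so x = 15/17.
Therefore Nation A plays D with probability 1 − 15/17 = 2/17.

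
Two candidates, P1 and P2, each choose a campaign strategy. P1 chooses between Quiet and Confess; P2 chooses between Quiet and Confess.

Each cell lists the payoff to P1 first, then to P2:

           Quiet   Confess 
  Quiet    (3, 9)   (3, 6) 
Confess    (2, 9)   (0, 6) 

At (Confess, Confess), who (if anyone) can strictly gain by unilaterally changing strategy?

Both

P1 at (Confess, Confess) earns 0; deviating to Quiet yields 3 — a strict improvement.
P2 earns 6; deviating to Quiet yields 9 — a strict improvement.
Both P1 and P2 have strictly profitable deviations.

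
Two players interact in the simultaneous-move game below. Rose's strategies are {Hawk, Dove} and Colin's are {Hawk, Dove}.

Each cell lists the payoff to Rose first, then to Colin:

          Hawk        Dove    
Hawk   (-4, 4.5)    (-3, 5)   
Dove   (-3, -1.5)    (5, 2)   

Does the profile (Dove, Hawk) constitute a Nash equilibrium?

At (Dove, Hawk), Rose earns -3; switching to Hawk would give -4, so Rose has no profitable deviation.
Colin earns -1.5; switching to Dove would give 2, so Colin would deviate.
Since at least one player can profitably deviate, this is not a Nash equilibrium.

No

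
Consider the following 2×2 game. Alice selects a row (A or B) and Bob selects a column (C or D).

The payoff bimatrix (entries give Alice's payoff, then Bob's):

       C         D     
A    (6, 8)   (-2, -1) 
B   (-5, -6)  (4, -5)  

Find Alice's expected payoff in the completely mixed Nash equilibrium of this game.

14/17

First find y, the probability Bob plays C, from Alice's indifference between A and B: 6y − 2(1−y) = −5y + 4(1−y), giving y = 6/17.
Since Alice is indifferent in equilibrium, Alice's expected payoff equals the payoff from either row against (6/17, 11/17). Using A: 6(6/17) − 2(11/17) = 14/17.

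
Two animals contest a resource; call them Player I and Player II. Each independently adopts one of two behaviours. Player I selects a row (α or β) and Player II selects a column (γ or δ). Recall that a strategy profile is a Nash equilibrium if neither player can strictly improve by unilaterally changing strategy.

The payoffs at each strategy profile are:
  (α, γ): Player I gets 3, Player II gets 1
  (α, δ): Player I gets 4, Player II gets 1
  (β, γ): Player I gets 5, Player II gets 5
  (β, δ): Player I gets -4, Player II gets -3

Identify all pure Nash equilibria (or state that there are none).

(α, δ) and (β, γ)

(α, γ): Player I prefers β (5 > 3) — not an equilibrium.
(α, δ): Player I gets 4 ≥ -4 from β, and Player II gets 1 ≥ 1 from γ — Nash equilibrium.
(β, γ): Player I gets 5 ≥ 3 from α, and Player II gets 5 ≥ -3 from δ — Nash equilibrium.
(β, δ): Player I prefers α (4 > -4); Player II prefers γ (5 > -3) — not an equilibrium.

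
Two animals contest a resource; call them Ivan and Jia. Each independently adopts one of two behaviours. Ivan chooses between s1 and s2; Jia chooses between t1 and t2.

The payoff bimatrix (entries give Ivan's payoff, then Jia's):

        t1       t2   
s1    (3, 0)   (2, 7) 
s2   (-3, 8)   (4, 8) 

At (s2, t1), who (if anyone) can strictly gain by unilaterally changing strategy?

Ivan at (s2, t1) earns -3; deviating to s1 yields 3 — a strict improvement.
Jia earns 8; deviating to t2 yields 8 — not better.
Only Ivan has a strictly profitable deviation.

Ivan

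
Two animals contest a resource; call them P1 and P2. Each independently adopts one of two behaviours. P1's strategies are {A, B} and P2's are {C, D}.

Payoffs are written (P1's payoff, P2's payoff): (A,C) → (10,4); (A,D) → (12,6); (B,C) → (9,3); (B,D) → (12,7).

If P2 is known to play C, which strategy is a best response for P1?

A

Against C, P1 earns 10 from A and 9 from B.
So A is the best response.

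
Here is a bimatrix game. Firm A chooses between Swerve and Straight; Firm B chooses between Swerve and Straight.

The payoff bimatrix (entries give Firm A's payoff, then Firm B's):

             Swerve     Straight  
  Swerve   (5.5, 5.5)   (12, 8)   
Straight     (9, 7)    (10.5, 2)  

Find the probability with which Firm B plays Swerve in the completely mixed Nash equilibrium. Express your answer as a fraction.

3/10

Let y be the probability that Firm B plays Swerve. In a completely mixed equilibrium, Firm A must be indifferent between Swerve and Straight.
Firm A's expected payoff from Swerve is 5.5y + 12(1−y); from Straight it is 9y + 10.5(1−y).
Setting these equal: −6.5y + 12 = −1.5y + 10.5, so y = 3/10.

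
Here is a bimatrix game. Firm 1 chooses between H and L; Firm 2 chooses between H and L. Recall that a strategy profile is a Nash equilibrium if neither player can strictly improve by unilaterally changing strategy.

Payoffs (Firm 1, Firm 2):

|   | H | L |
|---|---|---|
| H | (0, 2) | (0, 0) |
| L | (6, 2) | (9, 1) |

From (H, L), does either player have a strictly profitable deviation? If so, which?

Firm 1 at (H, L) earns 0; deviating to L yields 9 — a strict improvement.
Firm 2 earns 0; deviating to H yields 2 — a strict improvement.
Both Firm 1 and Firm 2 have strictly profitable deviations.

Both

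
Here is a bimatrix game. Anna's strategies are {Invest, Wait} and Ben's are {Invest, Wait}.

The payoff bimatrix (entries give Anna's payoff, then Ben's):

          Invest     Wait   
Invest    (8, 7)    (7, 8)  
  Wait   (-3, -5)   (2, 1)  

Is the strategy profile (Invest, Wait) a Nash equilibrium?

Yes

At (Invest, Wait), Anna earns 7; switching to Wait would give 2, so Anna has no profitable deviation.
Ben earns 8; switching to Invest would give 7, so Ben has no profitable deviation.
Neither player can gain by a unilateral deviation, so this profile is a Nash equilibrium.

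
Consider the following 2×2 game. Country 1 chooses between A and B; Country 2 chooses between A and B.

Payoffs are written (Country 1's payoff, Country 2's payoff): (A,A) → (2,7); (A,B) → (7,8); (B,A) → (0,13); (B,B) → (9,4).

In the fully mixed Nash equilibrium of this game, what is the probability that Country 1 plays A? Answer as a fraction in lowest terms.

Let p be the probability that Country 1 plays A. In a completely mixed equilibrium, Country 2 must be indifferent between A and B.
Country 2's expected payoff from A is 7p + 13(1−p); from B it is 8p + 4(1−p).
Setting these equal: −6p + 13 = 4p + 4, so p = 9/10.

9/10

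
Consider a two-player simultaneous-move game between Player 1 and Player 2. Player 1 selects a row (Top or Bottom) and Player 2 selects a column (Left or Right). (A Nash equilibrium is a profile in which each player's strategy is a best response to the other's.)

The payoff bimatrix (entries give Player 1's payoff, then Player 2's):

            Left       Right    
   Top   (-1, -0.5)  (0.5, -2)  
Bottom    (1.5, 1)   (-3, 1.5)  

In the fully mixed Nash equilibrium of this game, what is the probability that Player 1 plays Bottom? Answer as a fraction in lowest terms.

Let p be the probability that Player 1 plays Top. In a completely mixed equilibrium, Player 2 must be indifferent between Left and Right.
Player 2's expected payoff from Left is −0.5p + (1−p); from Right it is −2p + 1.5(1−p).
Setting these equal: −1.5p + 1 = −3.5p + 1.5, so p = 1/4.
Therefore Player 1 plays Bottom with probability 1 − 1/4 = 3/4.

3/4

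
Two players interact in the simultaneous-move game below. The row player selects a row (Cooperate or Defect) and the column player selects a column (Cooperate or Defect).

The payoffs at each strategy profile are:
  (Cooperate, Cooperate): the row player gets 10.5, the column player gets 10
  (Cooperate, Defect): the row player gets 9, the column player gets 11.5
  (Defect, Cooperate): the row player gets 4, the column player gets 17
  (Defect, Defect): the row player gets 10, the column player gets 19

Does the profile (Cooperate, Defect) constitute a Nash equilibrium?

At (Cooperate, Defect), the row player earns 9; switching to Defect would give 10, so the row player would deviate.
The column player earns 11.5; switching to Cooperate would give 10, so the column player has no profitable deviation.
Since at least one player can profitably deviate, this is not a Nash equilibrium.

No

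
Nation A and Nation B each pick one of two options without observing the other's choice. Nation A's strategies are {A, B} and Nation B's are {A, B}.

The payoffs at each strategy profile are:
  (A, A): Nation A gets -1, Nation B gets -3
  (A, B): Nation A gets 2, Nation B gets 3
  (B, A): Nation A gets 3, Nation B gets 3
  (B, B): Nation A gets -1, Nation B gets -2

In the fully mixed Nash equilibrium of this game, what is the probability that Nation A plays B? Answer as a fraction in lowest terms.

Let r be the probability that Nation A plays A. In a completely mixed equilibrium, Nation B must be indifferent between A and B.
Nation B's expected payoff from A is −3r + 3(1−r); from B it is 3r − 2(1−r).
Setting these equal: −6r + 3 = 5r − 2, so r = 5/11.
Therefore Nation A plays B with probability 1 − 5/11 = 6/11.

6/11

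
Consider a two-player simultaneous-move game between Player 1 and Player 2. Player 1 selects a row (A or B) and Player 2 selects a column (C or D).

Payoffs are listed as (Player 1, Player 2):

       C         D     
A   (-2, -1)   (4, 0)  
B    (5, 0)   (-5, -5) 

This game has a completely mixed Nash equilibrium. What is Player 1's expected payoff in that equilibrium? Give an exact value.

5/8

First find q, the probability Player 2 plays C, from Player 1's indifference between A and B: −2q + 4(1−q) = 5q − 5(1−q), giving q = 9/16.
Since Player 1 is indifferent in equilibrium, Player 1's expected payoff equals the payoff from either row against (9/16, 7/16). Using A: −2(9/16) + 4(7/16) = 5/8.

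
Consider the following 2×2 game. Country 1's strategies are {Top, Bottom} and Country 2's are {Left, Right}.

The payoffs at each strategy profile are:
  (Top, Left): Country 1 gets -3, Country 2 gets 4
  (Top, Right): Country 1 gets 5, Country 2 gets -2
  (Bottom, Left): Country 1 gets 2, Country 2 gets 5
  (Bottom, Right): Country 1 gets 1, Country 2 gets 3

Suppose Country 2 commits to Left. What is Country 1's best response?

Against Left, Country 1 earns -3 from Top and 2 from Bottom.
So Bottom is the best response.

Bottom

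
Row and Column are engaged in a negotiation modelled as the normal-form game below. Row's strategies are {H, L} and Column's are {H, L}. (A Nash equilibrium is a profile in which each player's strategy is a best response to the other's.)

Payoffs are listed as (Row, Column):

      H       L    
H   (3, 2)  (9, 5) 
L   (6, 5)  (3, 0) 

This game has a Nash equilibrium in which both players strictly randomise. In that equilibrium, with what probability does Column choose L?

Let c be the probability that Column plays H. In a completely mixed equilibrium, Row must be indifferent between H and L.
Row's expected payoff from H is 3c + 9(1−c); from L it is 6c + 3(1−c).
Setting these equal: −6c + 9 = 3c + 3, so c = 2/3.
Therefore Column plays L with probability 1 − 2/3 = 1/3.

1/3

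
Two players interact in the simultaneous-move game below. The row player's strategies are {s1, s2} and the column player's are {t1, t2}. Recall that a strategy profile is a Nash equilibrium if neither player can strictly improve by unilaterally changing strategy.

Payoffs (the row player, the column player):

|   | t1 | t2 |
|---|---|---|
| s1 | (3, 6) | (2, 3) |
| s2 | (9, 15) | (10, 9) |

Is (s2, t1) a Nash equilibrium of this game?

Yes

At (s2, t1), the row player earns 9; switching to s1 would give 3, so the row player has no profitable deviation.
The column player earns 15; switching to t2 would give 9, so the column player has no profitable deviation.
Neither player can gain by a unilateral deviation, so this profile is a Nash equilibrium.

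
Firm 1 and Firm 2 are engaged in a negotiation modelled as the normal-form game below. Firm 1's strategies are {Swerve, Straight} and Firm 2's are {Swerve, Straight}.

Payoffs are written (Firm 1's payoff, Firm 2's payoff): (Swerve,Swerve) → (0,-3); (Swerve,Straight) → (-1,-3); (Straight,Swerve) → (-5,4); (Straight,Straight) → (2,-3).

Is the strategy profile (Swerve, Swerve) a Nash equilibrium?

At (Swerve, Swerve), Firm 1 earns 0; switching to Straight would give -5, so Firm 1 has no profitable deviation.
Firm 2 earns -3; switching to Straight would give -3, so Firm 2 has no profitable deviation.
Neither player can gain by a unilateral deviation, so this profile is a Nash equilibrium.

Yes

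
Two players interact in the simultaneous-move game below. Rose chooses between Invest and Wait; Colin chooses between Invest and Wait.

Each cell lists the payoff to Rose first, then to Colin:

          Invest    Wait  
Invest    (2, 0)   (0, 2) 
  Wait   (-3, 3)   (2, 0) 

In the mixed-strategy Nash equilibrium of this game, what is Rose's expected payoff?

First find y, the probability Colin plays Invest, from Rose's indifference between Invest and Wait: 2y = −3y + 2(1−y), giving y = 2/7.
Since Rose is indifferent in equilibrium, Rose's expected payoff equals the payoff from either row against (2/7, 5/7). Using Invest: 2(2/7) = 4/7.

4/7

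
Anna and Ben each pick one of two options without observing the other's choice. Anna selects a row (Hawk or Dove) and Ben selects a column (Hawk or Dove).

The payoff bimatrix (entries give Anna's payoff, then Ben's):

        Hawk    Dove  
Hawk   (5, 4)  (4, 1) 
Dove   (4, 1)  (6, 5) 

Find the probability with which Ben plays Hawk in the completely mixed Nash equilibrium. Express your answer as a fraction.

2/3

Let c be the probability that Ben plays Hawk. In a completely mixed equilibrium, Anna must be indifferent between Hawk and Dove.
Anna's expected payoff from Hawk is 5c + 4(1−c); from Dove it is 4c + 6(1−c).
Setting these equal: c + 4 = −2c + 6, so c = 2/3.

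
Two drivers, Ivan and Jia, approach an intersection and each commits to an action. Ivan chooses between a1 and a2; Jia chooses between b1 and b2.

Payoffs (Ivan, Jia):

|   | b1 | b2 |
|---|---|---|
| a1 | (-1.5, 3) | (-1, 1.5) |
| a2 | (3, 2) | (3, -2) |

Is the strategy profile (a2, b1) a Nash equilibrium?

At (a2, b1), Ivan earns 3; switching to a1 would give -1.5, so Ivan has no profitable deviation.
Jia earns 2; switching to b2 would give -2, so Jia has no profitable deviation.
Neither player can gain by a unilateral deviation, so this profile is a Nash equilibrium.

Yes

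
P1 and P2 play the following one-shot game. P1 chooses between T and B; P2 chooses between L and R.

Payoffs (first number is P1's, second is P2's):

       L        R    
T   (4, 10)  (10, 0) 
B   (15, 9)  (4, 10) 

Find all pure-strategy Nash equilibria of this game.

none

(T, L): P1 prefers B (15 > 4) — not an equilibrium.
(T, R): P2 prefers L (10 > 0) — not an equilibrium.
(B, L): P2 prefers R (10 > 9) — not an equilibrium.
(B, R): P1 prefers T (10 > 4) — not an equilibrium.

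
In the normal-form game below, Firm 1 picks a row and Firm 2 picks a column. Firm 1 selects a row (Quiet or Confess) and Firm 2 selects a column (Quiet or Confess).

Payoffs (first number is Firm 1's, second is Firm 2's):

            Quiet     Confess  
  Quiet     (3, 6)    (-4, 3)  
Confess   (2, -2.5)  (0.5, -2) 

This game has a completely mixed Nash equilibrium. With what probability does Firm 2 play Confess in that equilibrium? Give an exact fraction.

2/11

Let q be the probability that Firm 2 plays Quiet. In a completely mixed equilibrium, Firm 1 must be indifferent between Quiet and Confess.
Firm 1's expected payoff from Quiet is 3q − 4(1−q); from Confess it is 2q + 0.5(1−q).
Setting these equal: 7q − 4 = 1.5q + 0.5, so q = 9/11.
Therefore Firm 2 plays Confess with probability 1 − 9/11 = 2/11.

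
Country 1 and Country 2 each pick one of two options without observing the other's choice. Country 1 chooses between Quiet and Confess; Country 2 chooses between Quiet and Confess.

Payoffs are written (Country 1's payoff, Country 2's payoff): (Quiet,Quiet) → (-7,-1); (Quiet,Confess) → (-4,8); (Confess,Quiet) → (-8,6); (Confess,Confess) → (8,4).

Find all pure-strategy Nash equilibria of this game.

none

(Quiet, Quiet): Country 2 prefers Confess (8 > -1) — not an equilibrium.
(Quiet, Confess): Country 1 prefers Confess (8 > -4) — not an equilibrium.
(Confess, Quiet): Country 1 prefers Quiet (-7 > -8) — not an equilibrium.
(Confess, Confess): Country 2 prefers Quiet (6 > 4) — not an equilibrium.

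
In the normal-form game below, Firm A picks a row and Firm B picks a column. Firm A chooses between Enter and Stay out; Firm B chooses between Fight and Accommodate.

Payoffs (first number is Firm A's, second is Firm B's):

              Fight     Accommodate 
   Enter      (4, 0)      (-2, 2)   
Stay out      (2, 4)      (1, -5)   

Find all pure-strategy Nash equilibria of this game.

none

(Enter, Fight): Firm B prefers Accommodate (2 > 0) — not an equilibrium.
(Enter, Accommodate): Firm A prefers Stay out (1 > -2) — not an equilibrium.
(Stay out, Fight): Firm A prefers Enter (4 > 2) — not an equilibrium.
(Stay out, Accommodate): Firm B prefers Fight (4 > -5) — not an equilibrium.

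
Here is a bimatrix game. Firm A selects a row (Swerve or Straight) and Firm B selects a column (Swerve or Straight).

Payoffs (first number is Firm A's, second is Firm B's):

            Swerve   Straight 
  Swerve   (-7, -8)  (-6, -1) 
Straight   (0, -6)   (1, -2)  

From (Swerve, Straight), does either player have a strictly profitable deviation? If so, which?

Firm A

Firm A at (Swerve, Straight) earns -6; deviating to Straight yields 1 — a strict improvement.
Firm B earns -1; deviating to Swerve yields -8 — not better.
Only Firm A has a strictly profitable deviation.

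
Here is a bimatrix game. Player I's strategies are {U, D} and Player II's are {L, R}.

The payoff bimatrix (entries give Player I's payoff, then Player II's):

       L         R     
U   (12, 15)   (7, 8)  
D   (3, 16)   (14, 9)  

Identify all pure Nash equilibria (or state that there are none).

(U, L)

(U, L): Player I gets 12 ≥ 3 from D, and Player II gets 15 ≥ 8 from R — Nash equilibrium.
(U, R): Player I prefers D (14 > 7); Player II prefers L (15 > 8) — not an equilibrium.
(D, L): Player I prefers U (12 > 3) — not an equilibrium.
(D, R): Player II prefers L (16 > 9) — not an equilibrium.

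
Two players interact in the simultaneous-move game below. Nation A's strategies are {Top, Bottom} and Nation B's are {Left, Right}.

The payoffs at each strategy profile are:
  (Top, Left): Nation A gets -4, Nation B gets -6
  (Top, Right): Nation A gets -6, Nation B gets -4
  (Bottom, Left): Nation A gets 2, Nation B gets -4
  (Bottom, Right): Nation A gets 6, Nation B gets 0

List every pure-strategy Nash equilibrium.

(Top, Left): Nation A prefers Bottom (2 > -4); Nation B prefers Right (-4 > -6) — not an equilibrium.
(Top, Right): Nation A prefers Bottom (6 > -6) — not an equilibrium.
(Bottom, Left): Nation B prefers Right (0 > -4) — not an equilibrium.
(Bottom, Right): Nation A gets 6 ≥ -6 from Top, and Nation B gets 0 ≥ -4 from Left — Nash equilibrium.

(Bottom, Right)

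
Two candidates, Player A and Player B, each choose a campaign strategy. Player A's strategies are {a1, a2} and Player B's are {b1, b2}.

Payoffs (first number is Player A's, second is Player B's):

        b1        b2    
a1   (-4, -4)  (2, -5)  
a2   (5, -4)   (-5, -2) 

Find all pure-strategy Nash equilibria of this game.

(a1, b1): Player A prefers a2 (5 > -4) — not an equilibrium.
(a1, b2): Player B prefers b1 (-4 > -5) — not an equilibrium.
(a2, b1): Player B prefers b2 (-2 > -4) — not an equilibrium.
(a2, b2): Player A prefers a1 (2 > -5) — not an equilibrium.

none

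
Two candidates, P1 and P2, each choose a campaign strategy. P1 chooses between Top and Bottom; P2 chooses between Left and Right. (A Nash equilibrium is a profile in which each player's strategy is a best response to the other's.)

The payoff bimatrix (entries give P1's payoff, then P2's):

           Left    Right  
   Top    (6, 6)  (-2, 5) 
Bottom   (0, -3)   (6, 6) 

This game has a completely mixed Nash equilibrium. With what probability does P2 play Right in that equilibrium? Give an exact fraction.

Let y be the probability that P2 plays Left. In a completely mixed equilibrium, P1 must be indifferent between Top and Bottom.
P1's expected payoff from Top is 6y − 2(1−y); from Bottom it is 6(1−y).
Setting these equal: 8y − 2 = −6y + 6, so y = 4/7.
Therefore P2 plays Right with probability 1 − 4/7 = 3/7.

3/7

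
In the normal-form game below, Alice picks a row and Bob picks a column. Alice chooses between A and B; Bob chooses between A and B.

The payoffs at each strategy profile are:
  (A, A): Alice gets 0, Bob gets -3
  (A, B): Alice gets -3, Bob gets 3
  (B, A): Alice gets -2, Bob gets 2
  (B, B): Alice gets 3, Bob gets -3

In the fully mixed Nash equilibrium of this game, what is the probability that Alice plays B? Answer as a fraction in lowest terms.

Let r be the probability that Alice plays A. In a completely mixed equilibrium, Bob must be indifferent between A and B.
Bob's expected payoff from A is −3r + 2(1−r); from B it is 3r − 3(1−r).
Setting these equal: −5r + 2 = 6r − 3, so r = 5/11.
Therefore Alice plays B with probability 1 − 5/11 = 6/11.

6/11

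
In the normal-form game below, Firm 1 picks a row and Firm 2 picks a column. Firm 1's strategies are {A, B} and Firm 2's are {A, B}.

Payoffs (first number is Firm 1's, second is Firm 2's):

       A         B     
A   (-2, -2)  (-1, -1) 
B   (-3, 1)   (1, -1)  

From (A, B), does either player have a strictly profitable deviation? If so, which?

Firm 1

Firm 1 at (A, B) earns -1; deviating to B yields 1 — a strict improvement.
Firm 2 earns -1; deviating to A yields -2 — not better.
Only Firm 1 has a strictly profitable deviation.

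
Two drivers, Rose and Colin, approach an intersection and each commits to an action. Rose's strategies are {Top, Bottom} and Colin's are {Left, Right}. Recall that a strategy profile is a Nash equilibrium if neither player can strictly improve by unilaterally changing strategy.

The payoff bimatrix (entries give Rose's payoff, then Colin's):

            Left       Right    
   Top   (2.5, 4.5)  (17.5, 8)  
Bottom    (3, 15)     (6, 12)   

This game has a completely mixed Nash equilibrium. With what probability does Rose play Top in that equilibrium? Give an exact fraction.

Let x be the probability that Rose plays Top. In a completely mixed equilibrium, Colin must be indifferent between Left and Right.
Colin's expected payoff from Left is 4.5x + 15(1−x); from Right it is 8x + 12(1−x).
Setting these equal: −10.5x + 15 = −4x + 12, so x = 6/13.

6/13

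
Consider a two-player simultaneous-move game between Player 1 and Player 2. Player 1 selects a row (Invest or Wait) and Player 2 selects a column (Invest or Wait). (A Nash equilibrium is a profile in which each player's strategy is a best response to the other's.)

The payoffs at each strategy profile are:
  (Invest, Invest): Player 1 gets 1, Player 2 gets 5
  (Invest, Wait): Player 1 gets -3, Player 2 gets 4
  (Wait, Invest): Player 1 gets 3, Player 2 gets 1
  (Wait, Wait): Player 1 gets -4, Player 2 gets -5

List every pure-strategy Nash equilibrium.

(Wait, Invest)

(Invest, Invest): Player 1 prefers Wait (3 > 1) — not an equilibrium.
(Invest, Wait): Player 2 prefers Invest (5 > 4) — not an equilibrium.
(Wait, Invest): Player 1 gets 3 ≥ 1 from Invest, and Player 2 gets 1 ≥ -5 from Wait — Nash equilibrium.
(Wait, Wait): Player 1 prefers Invest (-3 > -4); Player 2 prefers Invest (1 > -5) — not an equilibrium.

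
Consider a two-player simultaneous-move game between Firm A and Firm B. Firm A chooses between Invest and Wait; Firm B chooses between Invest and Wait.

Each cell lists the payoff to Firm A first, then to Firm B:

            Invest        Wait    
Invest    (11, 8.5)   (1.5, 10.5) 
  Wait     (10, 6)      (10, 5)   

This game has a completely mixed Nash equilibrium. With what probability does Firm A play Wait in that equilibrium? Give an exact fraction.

Let r be the probability that Firm A plays Invest. In a completely mixed equilibrium, Firm B must be indifferent between Invest and Wait.
Firm B's expected payoff from Invest is 8.5r + 6(1−r); from Wait it is 10.5r + 5(1−r).
Setting these equal: 2.5r + 6 = 5.5r + 5, so r = 1/3.
Therefore Firm A plays Wait with probability 1 − 1/3 = 2/3.

2/3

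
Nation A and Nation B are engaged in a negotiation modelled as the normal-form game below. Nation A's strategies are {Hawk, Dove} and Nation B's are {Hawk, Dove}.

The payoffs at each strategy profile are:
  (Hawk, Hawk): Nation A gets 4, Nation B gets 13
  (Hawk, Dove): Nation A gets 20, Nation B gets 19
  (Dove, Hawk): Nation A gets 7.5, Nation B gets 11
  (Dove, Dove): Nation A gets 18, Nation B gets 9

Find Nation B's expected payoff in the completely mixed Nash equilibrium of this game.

First find p, the probability Nation A plays Hawk, from Nation B's indifference between Hawk and Dove: 13p + 11(1−p) = 19p + 9(1−p), giving p = 1/4.
Since Nation B is indifferent in equilibrium, Nation B's expected payoff equals the payoff from either column against (1/4, 3/4). Using Hawk: 13(1/4) + 11(3/4) = 23/2.

23/2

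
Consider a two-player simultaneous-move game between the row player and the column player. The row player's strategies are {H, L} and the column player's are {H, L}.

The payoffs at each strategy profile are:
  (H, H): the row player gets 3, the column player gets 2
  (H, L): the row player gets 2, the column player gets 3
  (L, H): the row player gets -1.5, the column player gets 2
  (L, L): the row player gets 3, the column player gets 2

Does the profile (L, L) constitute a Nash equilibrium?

Yes

At (L, L), the row player earns 3; switching to H would give 2, so the row player has no profitable deviation.
The column player earns 2; switching to H would give 2, so the column player has no profitable deviation.
Neither player can gain by a unilateral deviation, so this profile is a Nash equilibrium.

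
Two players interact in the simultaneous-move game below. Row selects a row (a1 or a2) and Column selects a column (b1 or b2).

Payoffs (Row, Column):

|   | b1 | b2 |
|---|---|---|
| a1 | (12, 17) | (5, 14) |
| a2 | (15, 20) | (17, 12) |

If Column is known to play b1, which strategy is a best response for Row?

Against b1, Row earns 12 from a1 and 15 from a2.
So a2 is the best response.

a2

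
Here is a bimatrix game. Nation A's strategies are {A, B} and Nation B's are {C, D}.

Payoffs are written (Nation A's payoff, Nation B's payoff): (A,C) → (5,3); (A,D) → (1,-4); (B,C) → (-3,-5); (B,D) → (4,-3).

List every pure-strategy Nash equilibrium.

(A, C): Nation A gets 5 ≥ -3 from B, and Nation B gets 3 ≥ -4 from D — Nash equilibrium.
(A, D): Nation A prefers B (4 > 1); Nation B prefers C (3 > -4) — not an equilibrium.
(B, C): Nation A prefers A (5 > -3); Nation B prefers D (-3 > -5) — not an equilibrium.
(B, D): Nation A gets 4 ≥ 1 from A, and Nation B gets -3 ≥ -5 from C — Nash equilibrium.

(A, C) and (B, D)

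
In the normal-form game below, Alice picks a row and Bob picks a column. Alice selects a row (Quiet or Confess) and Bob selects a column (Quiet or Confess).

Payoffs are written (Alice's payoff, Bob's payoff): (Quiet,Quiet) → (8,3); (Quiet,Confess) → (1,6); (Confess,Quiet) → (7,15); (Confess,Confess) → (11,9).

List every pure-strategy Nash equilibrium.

(Quiet, Quiet): Bob prefers Confess (6 > 3) — not an equilibrium.
(Quiet, Confess): Alice prefers Confess (11 > 1) — not an equilibrium.
(Confess, Quiet): Alice prefers Quiet (8 > 7) — not an equilibrium.
(Confess, Confess): Bob prefers Quiet (15 > 9) — not an equilibrium.

none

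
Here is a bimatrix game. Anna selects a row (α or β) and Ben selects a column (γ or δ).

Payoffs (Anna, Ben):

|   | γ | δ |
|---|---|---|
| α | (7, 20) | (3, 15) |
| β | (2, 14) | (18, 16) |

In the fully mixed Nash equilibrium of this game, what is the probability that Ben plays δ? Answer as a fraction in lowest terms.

Let q be the probability that Ben plays γ. In a completely mixed equilibrium, Anna must be indifferent between α and β.
Anna's expected payoff from α is 7q + 3(1−q); from β it is 2q + 18(1−q).
Setting these equal: 4q + 3 = −16q + 18, so q = 3/4.
Therefore Ben plays δ with probability 1 − 3/4 = 1/4.

1/4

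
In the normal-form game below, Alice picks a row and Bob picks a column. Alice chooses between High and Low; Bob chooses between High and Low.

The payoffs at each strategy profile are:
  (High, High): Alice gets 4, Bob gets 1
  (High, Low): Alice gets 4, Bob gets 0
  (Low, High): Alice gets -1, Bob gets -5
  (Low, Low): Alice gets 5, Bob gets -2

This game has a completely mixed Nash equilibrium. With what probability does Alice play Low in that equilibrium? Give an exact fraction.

1/4

Let p be the probability that Alice plays High. In a completely mixed equilibrium, Bob must be indifferent between High and Low.
Bob's expected payoff from High is p − 5(1−p); from Low it is −2(1−p).
Setting these equal: 6p − 5 = 2p − 2, so p = 3/4.
Therefore Alice plays Low with probability 1 − 3/4 = 1/4.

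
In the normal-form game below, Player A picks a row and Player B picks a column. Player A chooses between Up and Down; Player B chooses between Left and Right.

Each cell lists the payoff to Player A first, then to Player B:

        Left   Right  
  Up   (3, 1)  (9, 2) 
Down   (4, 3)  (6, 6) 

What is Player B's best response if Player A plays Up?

Against Up, Player B earns 1 from Left and 2 from Right.
So Right is the best response.

Right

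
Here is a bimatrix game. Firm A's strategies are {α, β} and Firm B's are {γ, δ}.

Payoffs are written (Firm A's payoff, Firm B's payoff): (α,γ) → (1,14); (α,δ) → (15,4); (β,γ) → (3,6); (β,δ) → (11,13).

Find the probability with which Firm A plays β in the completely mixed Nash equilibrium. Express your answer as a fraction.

Let p be the probability that Firm A plays α. In a completely mixed equilibrium, Firm B must be indifferent between γ and δ.
Firm B's expected payoff from γ is 14p + 6(1−p); from δ it is 4p + 13(1−p).
Setting these equal: 8p + 6 = −9p + 13, so p = 7/17.
Therefore Firm A plays β with probability 1 − 7/17 = 10/17.

10/17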